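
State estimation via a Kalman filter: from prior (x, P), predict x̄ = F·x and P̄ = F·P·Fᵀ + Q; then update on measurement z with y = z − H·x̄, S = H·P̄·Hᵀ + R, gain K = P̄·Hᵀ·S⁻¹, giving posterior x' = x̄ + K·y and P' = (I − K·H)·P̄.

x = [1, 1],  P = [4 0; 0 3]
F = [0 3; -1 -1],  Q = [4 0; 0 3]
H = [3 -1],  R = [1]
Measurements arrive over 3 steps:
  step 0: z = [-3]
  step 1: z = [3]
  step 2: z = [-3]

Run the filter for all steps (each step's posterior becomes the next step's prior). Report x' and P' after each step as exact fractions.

step 0: x̄ = F·x = [3, -2]
step 0: P̄ = F·P·Fᵀ + Q = [31 -9; -9 10]
step 0: y = z − H·x̄ = [-14]
step 0: S = H·P̄·Hᵀ + R = [344]
step 0: K = P̄·Hᵀ·S⁻¹ = [51/172; -37/344]
step 0: x' = x̄ + K·y = [-99/86, -85/172]
step 0: P' = (I − K·H)·P̄ = [65/86 339/172; 339/172 2071/344]
step 1: x̄ = F·x = [-255/172, 283/172]
step 1: P̄ = F·P·Fᵀ + Q = [20015/344 -8247/344; -8247/344 4719/344]
step 1: y = z − H·x̄ = [391/43]
step 1: S = H·P̄·Hᵀ + R = [29335/43]
step 1: K = P̄·Hᵀ·S⁻¹ = [17073/58670; -1473/11734]
step 1: x' = x̄ + K·y = [136527/117340, 11825/23468]
step 1: P' = (I − K·H)·P̄ = [96869/234680 44463/46936; 44463/46936 139281/46936]
step 2: x̄ = F·x = [35475/23468, -48913/29335]
step 2: P̄ = F·P·Fᵀ + Q = [1441273/46936 -68904/5867; -68904/5867 242743/29335]
step 2: y = z − H·x̄ = [-1079797/117340]
step 2: S = H·P̄·Hᵀ + R = [83570869/234680]
step 2: K = P̄·Hᵀ·S⁻¹ = [24375255/83570869; -10210424/83570869]
step 2: x' = x̄ + K·y = [-97979754/83570869, -45386249/83570869]
step 2: P' = (I − K·H)·P̄ = [34468762/83570869 79031031/83570869; 79031031/83570869 247303517/83570869]

step 0: x' = [-99/86, -85/172], P' = [65/86 339/172; 339/172 2071/344]
step 1: x' = [136527/117340, 11825/23468], P' = [96869/234680 44463/46936; 44463/46936 139281/46936]
step 2: x' = [-97979754/83570869, -45386249/83570869], P' = [34468762/83570869 79031031/83570869; 79031031/83570869 247303517/83570869]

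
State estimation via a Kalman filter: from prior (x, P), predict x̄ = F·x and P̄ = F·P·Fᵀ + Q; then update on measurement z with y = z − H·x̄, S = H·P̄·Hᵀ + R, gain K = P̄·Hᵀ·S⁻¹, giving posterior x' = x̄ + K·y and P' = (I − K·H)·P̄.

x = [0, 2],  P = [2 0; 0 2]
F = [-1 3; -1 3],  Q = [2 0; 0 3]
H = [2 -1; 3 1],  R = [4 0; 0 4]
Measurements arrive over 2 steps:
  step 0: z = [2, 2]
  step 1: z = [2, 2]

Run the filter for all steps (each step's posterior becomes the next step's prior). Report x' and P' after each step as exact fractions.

step 0: x̄ = F·x = [6, 6]
step 0: P̄ = F·P·Fᵀ + Q = [22 20; 20 23]
step 0: y = z − H·x̄ = [-4, -22]
step 0: S = H·P̄·Hᵀ + R = [35 89; 89 345]
step 0: K = P̄·Hᵀ·S⁻¹ = [313/2077 437/2077; -761/2077 696/2077]
step 0: x' = x̄ + K·y = [1596/2077, 194/2077]
step 0: P' = (I − K·H)·P̄ = [600/2077 -52/2077; -52/2077 2940/2077]
step 1: x̄ = F·x = [-1014/2077, -1014/2077]
step 1: P̄ = F·P·Fᵀ + Q = [31526/2077 27372/2077; 27372/2077 33603/2077]
step 1: y = z − H·x̄ = [5168/2077, 8210/2077]
step 1: S = H·P̄·Hᵀ + R = [58527/2077 128181/2077; 128181/2077 489877/2077]
step 1: K = P̄·Hᵀ·S⁻¹ = [444665/2946717 205735/982239; -119737/327413 108672/327413]
step 1: x' = x̄ + K·y = [2107516/2946717, -28214/327413]
step 1: P' = (I − K·H)·P̄ = [849496/2946717 -8852/327413; -8852/327413 461244/327413]

step 0: x' = [1596/2077, 194/2077], P' = [600/2077 -52/2077; -52/2077 2940/2077]
step 1: x' = [2107516/2946717, -28214/327413], P' = [849496/2946717 -8852/327413; -8852/327413 461244/327413]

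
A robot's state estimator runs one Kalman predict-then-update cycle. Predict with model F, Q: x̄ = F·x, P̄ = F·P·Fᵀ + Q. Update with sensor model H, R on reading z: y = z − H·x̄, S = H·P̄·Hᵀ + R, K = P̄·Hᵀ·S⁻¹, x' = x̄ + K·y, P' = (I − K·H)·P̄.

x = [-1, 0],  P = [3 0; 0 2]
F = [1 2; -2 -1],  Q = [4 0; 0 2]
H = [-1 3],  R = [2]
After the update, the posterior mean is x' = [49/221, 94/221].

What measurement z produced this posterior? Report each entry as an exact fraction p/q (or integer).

z = [1]

x̄ = F·x = [-1, 2]
P̄ = F·P·Fᵀ + Q = [15 -10; -10 16]
S = H·P̄·Hᵀ + R = [221]
K = P̄·Hᵀ·S⁻¹ = [-45/221; 58/221]
x' − x̄ = [270/221, -348/221] = K·y
y = (KᵀK)⁻¹·Kᵀ·(x' − x̄) = [-6]
z = y + H·x̄ = [-6] + [7] = [1]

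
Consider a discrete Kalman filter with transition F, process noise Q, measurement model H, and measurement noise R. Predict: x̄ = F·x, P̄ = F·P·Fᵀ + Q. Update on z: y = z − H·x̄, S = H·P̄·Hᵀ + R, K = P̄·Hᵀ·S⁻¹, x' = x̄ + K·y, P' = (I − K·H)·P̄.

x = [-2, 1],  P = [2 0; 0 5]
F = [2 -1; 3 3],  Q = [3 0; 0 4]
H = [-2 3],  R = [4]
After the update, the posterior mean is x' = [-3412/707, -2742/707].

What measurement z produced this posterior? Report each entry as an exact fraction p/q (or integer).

z = [-2]

x̄ = F·x = [-5, -3]
P̄ = F·P·Fᵀ + Q = [16 -3; -3 67]
S = H·P̄·Hᵀ + R = [707]
K = P̄·Hᵀ·S⁻¹ = [-41/707; 207/707]
x' − x̄ = [123/707, -621/707] = K·y
y = (KᵀK)⁻¹·Kᵀ·(x' − x̄) = [-3]
z = y + H·x̄ = [-3] + [1] = [-2]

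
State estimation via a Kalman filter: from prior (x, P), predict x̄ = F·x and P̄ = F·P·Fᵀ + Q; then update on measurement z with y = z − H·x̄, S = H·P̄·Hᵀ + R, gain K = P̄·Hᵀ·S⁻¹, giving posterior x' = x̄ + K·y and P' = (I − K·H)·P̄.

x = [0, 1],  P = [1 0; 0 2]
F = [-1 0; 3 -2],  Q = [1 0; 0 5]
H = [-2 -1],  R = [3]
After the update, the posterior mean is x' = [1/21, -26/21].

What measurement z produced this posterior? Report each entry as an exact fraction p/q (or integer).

x̄ = F·x = [0, -2]
P̄ = F·P·Fᵀ + Q = [2 -3; -3 22]
S = H·P̄·Hᵀ + R = [21]
K = P̄·Hᵀ·S⁻¹ = [-1/21; -16/21]
x' − x̄ = [1/21, 16/21] = K·y
y = (KᵀK)⁻¹·Kᵀ·(x' − x̄) = [-1]
z = y + H·x̄ = [-1] + [2] = [1]

z = [1]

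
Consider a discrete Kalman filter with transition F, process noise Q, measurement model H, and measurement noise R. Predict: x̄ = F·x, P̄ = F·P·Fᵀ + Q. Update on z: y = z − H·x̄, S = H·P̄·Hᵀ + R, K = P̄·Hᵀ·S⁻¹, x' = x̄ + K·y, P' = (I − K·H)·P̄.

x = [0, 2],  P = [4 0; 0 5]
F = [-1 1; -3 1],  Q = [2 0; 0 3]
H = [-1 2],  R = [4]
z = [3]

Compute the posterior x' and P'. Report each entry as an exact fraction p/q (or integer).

x̄ = F·x = [2, 2]
P̄ = F·P·Fᵀ + Q = [11 17; 17 44]
y = z − H·x̄ = [1]
S = H·P̄·Hᵀ + R = [123]
K = P̄·Hᵀ·S⁻¹ = [23/123; 71/123]
x' = x̄ + K·y = [269/123, 317/123]
P' = (I − K·H)·P̄ = [824/123 458/123; 458/123 371/123]

x' = [269/123, 317/123]
P' = [824/123 458/123; 458/123 371/123]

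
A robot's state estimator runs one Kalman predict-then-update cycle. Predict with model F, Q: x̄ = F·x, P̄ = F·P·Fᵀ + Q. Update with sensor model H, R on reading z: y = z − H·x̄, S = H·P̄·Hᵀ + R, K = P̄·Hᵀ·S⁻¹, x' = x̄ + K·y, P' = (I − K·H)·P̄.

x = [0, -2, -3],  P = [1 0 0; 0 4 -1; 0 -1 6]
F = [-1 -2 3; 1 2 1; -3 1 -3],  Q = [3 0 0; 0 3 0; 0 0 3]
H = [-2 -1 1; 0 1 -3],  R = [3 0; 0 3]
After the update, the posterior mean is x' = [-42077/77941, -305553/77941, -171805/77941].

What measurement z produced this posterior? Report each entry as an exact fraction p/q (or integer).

z = [3, 3]

x̄ = F·x = [-5, -7, 7]
P̄ = F·P·Fᵀ + Q = [86 -3 -68; -3 22 -8; -68 -8 76]
S = H·P̄·Hᵀ + R = [721 -684; -684 757]
K = P̄·Hᵀ·S⁻¹ = [-41925/77941 -17187/77941; 13296/77941 16750/77941; 5116/77941 -19676/77941]
x' − x̄ = [347628/77941, 240034/77941, -717392/77941] = K·y
y = (KᵀK)⁻¹·Kᵀ·(x' − x̄) = [-21, 31]
z = y + H·x̄ = [-21, 31] + [24, -28] = [3, 3]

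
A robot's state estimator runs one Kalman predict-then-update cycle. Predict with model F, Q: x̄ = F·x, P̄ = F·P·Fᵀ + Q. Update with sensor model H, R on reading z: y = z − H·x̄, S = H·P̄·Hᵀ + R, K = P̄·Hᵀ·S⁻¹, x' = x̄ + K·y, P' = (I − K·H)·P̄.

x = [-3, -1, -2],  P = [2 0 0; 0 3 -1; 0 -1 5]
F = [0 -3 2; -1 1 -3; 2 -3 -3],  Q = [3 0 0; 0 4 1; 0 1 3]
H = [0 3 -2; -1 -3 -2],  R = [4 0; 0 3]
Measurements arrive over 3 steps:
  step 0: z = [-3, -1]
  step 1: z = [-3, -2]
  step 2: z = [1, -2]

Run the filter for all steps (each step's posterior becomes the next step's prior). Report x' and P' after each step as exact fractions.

step 0: x' = [1304423/197518, -275899/197518, -263521/395036], P' = [1784593/98759 -318511/98759 -850363/197518; -318511/98759 75699/98759 144235/197518; -850363/197518 144235/197518 575695/395036]
step 1: x' = [25160790254/16130577627, -8082291781/16130577627, 14478458957/16130577627], P' = [199503852725/32261155254 -17513838758/16130577627 -24833831582/16130577627; -17513838758/16130577627 6134968264/16130577627 3687016882/16130577627; -24833831582/16130577627 3687016882/16130577627 13224007957/16130577627]
step 2: x' = [911654146032668/479107852514763, 36757420933721/479107852514763, -98364444982790/479107852514763], P' = [1979805765367823/319405235009842 -174236836826518/159702617504921 -245773086297756/159702617504921; -174236836826518/159702617504921 182770279359164/479107852514763 36698915463940/159702617504921; -245773086297756/159702617504921 36698915463940/159702617504921 130476718123234/159702617504921]

step 0: x̄ = F·x = [-1, 8, 3]
step 0: P̄ = F·P·Fᵀ + Q = [62 -50 -6; -50 60 27; -6 27 65]
step 0: y = z − H·x̄ = [-21, 28]
step 0: S = H·P̄·Hᵀ + R = [480 -142; -142 865]
step 0: K = P̄·Hᵀ·S⁻¹ = [-52585/197518 7101/98759; 41431/197518 -17607/98759; -71495/395036 -52679/197518]
step 0: x' = x̄ + K·y = [1304423/197518, -275899/197518, -263521/395036]
step 0: P' = (I − K·H)·P̄ = [1784593/98759 -318511/98759 -850363/197518; -318511/98759 75699/98759 144235/197518; -850363/197518 144235/197518 575695/395036]
step 1: x̄ = F·x = [282088/98759, -2370081/395036, 7663649/395036]
step 1: P̄ = F·P·Fᵀ + Q = [687853/98759 -402517/98759 244441/98759; -402517/98759 4815479/395036 -9146063/395036; 244441/98759 -9146063/395036 78534715/395036]
step 1: y = z − H·x̄ = [21252433/395036, 8555335/395036]
step 1: S = H·P̄·Hᵀ + R = [468811071/395036 277585281/395036; 277585281/395036 245912583/395036]
step 1: K = P̄·Hᵀ·S⁻¹ = [-1436926555/32261155254 546056239/10753718418; 2757717757/16130577627 -918344422/5376859209; -3846741317/16130577627 -1408359442/5376859209]
step 1: x' = x̄ + K·y = [25160790254/16130577627, -8082291781/16130577627, 14478458957/16130577627]
step 1: P' = (I − K·H)·P̄ = [199503852725/32261155254 -17513838758/16130577627 -24833831582/16130577627; -17513838758/16130577627 6134968264/16130577627 3687016882/16130577627; -24833831582/16130577627 3687016882/16130577627 13224007957/16130577627]
step 2: x̄ = F·x = [53203793257/16130577627, -25559486302/5376859209, 31133078980/16130577627]
step 2: P̄ = F·P·Fᵀ + Q = [112258276501/16130577627 -20021873314/5376859209 -7320576500/16130577627; -20021873314/5376859209 11357619517/1194857602 -24569235343/5376859209; -7320576500/16130577627 -24569235343/5376859209 1196168572276/16130577627]
step 2: y = z − H·x̄ = [308432112305/16130577627, -48942193585/5376859209]
step 2: S = H·P̄·Hᵀ + R = [14227279686551/32261155254 2380186149743/10753718418; 2380186149743/10753718418 1122468127067/3584572806]
step 2: K = P̄·Hᵀ·S⁻¹ = [-15582168942021/319405235009842 48707600782309/958215705029526; 27343112107821/159702617504921 -27310424486842/159702617504921; -37714172463662/159702617504921 -125277096340532/479107852514763]
step 2: x' = x̄ + K·y = [911654146032668/479107852514763, 36757420933721/479107852514763, -98364444982790/479107852514763]
step 2: P' = (I − K·H)·P̄ = [1979805765367823/319405235009842 -174236836826518/159702617504921 -245773086297756/159702617504921; -174236836826518/159702617504921 182770279359164/479107852514763 36698915463940/159702617504921; -245773086297756/159702617504921 36698915463940/159702617504921 130476718123234/159702617504921]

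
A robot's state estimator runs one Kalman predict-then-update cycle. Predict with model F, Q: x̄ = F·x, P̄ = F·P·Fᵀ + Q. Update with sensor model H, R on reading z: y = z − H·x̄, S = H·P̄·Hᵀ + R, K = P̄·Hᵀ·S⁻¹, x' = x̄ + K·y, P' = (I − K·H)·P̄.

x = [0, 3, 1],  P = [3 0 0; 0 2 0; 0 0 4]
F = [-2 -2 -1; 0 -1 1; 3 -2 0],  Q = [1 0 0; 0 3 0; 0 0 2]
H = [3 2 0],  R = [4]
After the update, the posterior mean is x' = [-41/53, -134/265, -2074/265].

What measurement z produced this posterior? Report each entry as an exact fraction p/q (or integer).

z = [-3]

x̄ = F·x = [-7, -2, -6]
P̄ = F·P·Fᵀ + Q = [25 0 -10; 0 9 4; -10 4 37]
S = H·P̄·Hᵀ + R = [265]
K = P̄·Hᵀ·S⁻¹ = [15/53; 18/265; -22/265]
x' − x̄ = [330/53, 396/265, -484/265] = K·y
y = (KᵀK)⁻¹·Kᵀ·(x' − x̄) = [22]
z = y + H·x̄ = [22] + [-25] = [-3]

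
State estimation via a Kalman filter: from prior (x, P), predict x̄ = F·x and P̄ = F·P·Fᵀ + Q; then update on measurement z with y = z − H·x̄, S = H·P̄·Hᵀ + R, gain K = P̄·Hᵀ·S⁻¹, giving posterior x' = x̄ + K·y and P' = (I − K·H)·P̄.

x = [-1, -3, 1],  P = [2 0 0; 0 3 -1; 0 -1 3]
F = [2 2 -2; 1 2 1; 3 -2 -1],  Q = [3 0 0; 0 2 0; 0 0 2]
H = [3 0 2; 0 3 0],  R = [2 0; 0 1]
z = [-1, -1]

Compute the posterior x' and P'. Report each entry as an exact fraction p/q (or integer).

x̄ = F·x = [-10, -6, 2]
P̄ = F·P·Fᵀ + Q = [43 12 4; 12 15 -5; 4 -5 31]
y = z − H·x̄ = [25, 17]
S = H·P̄·Hᵀ + R = [561 78; 78 136]
K = P̄·Hᵀ·S⁻¹ = [3956/17553 1585/11702; 13/35106 7739/23404; 5617/35106 -4729/23404]
x' = x̄ + K·y = [-72425/35106, -25933/70212, 180095/70212]
P' = (I − K·H)·P̄ = [127217/17553 1585/35106 -373739/35106; 1585/35106 7739/70212 -4729/70212; -373739/35106 -4729/70212 1132451/70212]

x' = [-72425/35106, -25933/70212, 180095/70212]
P' = [127217/17553 1585/35106 -373739/35106; 1585/35106 7739/70212 -4729/70212; -373739/35106 -4729/70212 1132451/70212]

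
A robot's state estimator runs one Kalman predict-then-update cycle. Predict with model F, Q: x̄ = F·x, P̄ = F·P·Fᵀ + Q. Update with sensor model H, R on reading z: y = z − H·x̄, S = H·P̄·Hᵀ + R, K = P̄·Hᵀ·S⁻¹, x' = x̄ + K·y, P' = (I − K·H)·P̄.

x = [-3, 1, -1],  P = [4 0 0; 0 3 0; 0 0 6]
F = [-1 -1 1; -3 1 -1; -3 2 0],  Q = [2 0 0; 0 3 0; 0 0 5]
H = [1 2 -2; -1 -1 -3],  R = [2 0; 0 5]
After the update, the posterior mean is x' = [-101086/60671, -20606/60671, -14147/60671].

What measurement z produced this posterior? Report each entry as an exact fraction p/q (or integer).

z = [-2, 3]

x̄ = F·x = [1, 11, 11]
P̄ = F·P·Fᵀ + Q = [15 3 6; 3 48 42; 6 42 53]
S = H·P̄·Hᵀ + R = [73 24; 24 839]
K = P̄·Hᵀ·S⁻¹ = [8415/60671 -2844/60671; 16833/60671 -13281/60671; -8456/60671 -14727/60671]
x' − x̄ = [-161757/60671, -687987/60671, -681528/60671] = K·y
y = (KᵀK)⁻¹·Kᵀ·(x' − x̄) = [-3, 48]
z = y + H·x̄ = [-3, 48] + [1, -45] = [-2, 3]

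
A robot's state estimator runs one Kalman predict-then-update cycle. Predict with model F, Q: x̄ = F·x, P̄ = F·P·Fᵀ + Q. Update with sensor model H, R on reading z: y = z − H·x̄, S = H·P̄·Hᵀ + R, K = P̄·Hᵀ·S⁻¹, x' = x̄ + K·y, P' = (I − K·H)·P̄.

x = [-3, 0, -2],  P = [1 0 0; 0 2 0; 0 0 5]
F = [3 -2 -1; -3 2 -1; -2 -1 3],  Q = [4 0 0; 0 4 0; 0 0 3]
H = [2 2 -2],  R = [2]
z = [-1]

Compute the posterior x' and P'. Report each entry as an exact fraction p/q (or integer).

x̄ = F·x = [-7, 11, 0]
P̄ = F·P·Fᵀ + Q = [26 -12 -17; -12 26 -13; -17 -13 54]
y = z − H·x̄ = [-9]
S = H·P̄·Hᵀ + R = [570]
K = P̄·Hᵀ·S⁻¹ = [31/285; 9/95; -28/95]
x' = x̄ + K·y = [-758/95, 964/95, 252/95]
P' = (I − K·H)·P̄ = [5488/285 -1698/95 121/95; -1698/95 1984/95 277/95; 121/95 277/95 426/95]

x' = [-758/95, 964/95, 252/95]
P' = [5488/285 -1698/95 121/95; -1698/95 1984/95 277/95; 121/95 277/95 426/95]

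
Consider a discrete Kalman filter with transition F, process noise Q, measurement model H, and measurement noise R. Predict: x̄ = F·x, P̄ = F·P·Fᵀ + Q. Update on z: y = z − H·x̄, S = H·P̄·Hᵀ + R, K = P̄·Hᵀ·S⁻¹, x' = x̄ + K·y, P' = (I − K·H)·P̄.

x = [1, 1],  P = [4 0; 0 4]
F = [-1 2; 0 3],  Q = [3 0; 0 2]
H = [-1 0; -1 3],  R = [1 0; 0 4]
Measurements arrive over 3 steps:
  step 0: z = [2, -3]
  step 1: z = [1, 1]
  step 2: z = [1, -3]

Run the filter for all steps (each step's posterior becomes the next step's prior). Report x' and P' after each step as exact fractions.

step 0: x̄ = F·x = [1, 3]
step 0: P̄ = F·P·Fᵀ + Q = [23 24; 24 38]
step 0: y = z − H·x̄ = [3, -11]
step 0: S = H·P̄·Hᵀ + R = [24 -49; -49 225]
step 0: K = P̄·Hᵀ·S⁻¹ = [-2774/2999 49/2999; -990/2999 984/2999]
step 0: x' = x̄ + K·y = [-5862/2999, -4797/2999]
step 0: P' = (I − K·H)·P̄ = [2774/2999 990/2999; 990/2999 1642/2999]
step 1: x̄ = F·x = [-3732/2999, -14391/2999]
step 1: P̄ = F·P·Fᵀ + Q = [14379/2999 6882/2999; 6882/2999 20776/2999]
step 1: y = z − H·x̄ = [-733/2999, 42440/2999]
step 1: S = H·P̄·Hᵀ + R = [17378/2999 -6267/2999; -6267/2999 172067/2999]
step 1: K = P̄·Hᵀ·S⁻¹ = [-811896/983963 6267/983963; -278988/983963 306906/983963]
step 1: x' = x̄ + K·y = [-937332/983963, -310311/983963]
step 1: P' = (I − K·H)·P̄ = [811896/983963 278988/983963; 278988/983963 502204/983963]
step 2: x̄ = F·x = [13770/42781, -930933/983963]
step 2: P̄ = F·P·Fᵀ + Q = [202463/42781 94620/42781; 94620/42781 6487762/983963]
step 2: y = z − H·x̄ = [56551/42781, 157620/983963]
step 2: S = H·P̄·Hᵀ + R = [245244/42781 -81397/42781; -81397/42781 53924799/983963]
step 2: K = P̄·Hᵀ·S⁻¹ = [-251639530/305564329 1872131/305564329; -86376018/305564329 94958004/305564329]
step 2: x' = x̄ + K·y = [-233982760/305564329, -388062957/305564329]
step 2: P' = (I − K·H)·P̄ = [251639530/305564329 86376018/305564329; 86376018/305564329 155402678/305564329]

step 0: x' = [-5862/2999, -4797/2999], P' = [2774/2999 990/2999; 990/2999 1642/2999]
step 1: x' = [-937332/983963, -310311/983963], P' = [811896/983963 278988/983963; 278988/983963 502204/983963]
step 2: x' = [-233982760/305564329, -388062957/305564329], P' = [251639530/305564329 86376018/305564329; 86376018/305564329 155402678/305564329]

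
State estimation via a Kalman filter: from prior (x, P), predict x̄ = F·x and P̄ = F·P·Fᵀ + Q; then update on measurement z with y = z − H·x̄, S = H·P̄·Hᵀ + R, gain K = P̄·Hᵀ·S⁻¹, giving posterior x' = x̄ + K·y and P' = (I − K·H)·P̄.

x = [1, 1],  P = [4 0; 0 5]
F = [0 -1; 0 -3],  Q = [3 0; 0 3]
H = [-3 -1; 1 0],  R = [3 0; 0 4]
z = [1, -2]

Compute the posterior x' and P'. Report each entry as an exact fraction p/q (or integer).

x' = [-146/345, -2/115]
P' = [244/345 -192/115; -192/115 753/115]

x̄ = F·x = [-1, -3]
P̄ = F·P·Fᵀ + Q = [8 15; 15 48]
y = z − H·x̄ = [-5, -1]
S = H·P̄·Hᵀ + R = [213 -39; -39 12]
K = P̄·Hᵀ·S⁻¹ = [-52/345 61/345; -59/115 -48/115]
x' = x̄ + K·y = [-146/345, -2/115]
P' = (I − K·H)·P̄ = [244/345 -192/115; -192/115 753/115]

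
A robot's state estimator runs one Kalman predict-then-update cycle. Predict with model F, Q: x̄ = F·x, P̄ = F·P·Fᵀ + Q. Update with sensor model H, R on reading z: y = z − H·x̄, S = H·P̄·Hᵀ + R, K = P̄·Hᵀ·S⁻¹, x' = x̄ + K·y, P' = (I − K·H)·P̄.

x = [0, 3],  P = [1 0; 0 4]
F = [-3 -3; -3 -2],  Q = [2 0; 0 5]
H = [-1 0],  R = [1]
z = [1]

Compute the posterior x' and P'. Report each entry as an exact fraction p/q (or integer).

x̄ = F·x = [-9, -6]
P̄ = F·P·Fᵀ + Q = [47 33; 33 30]
y = z − H·x̄ = [-8]
S = H·P̄·Hᵀ + R = [48]
K = P̄·Hᵀ·S⁻¹ = [-47/48; -11/16]
x' = x̄ + K·y = [-7/6, -1/2]
P' = (I − K·H)·P̄ = [47/48 11/16; 11/16 117/16]

x' = [-7/6, -1/2]
P' = [47/48 11/16; 11/16 117/16]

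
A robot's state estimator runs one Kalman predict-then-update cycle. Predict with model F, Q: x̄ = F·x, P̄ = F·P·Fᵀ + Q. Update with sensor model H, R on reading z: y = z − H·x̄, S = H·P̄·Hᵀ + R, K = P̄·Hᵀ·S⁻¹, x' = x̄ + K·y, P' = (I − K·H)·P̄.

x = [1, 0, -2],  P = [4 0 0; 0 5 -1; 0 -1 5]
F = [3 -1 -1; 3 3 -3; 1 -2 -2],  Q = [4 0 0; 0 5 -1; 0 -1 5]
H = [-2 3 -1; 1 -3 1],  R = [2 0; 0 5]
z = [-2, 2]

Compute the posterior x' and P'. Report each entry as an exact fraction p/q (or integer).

x' = [20847/32563, 24911/32563, 103507/32563]
P' = [198928/32563 152204/32563 115604/32563; 152204/32563 201255/32563 328081/32563; 115604/32563 328081/32563 788219/32563]

x̄ = F·x = [5, 9, 5]
P̄ = F·P·Fᵀ + Q = [48 36 28; 36 149 11; 28 11 41]
y = z − H·x̄ = [-14, 19]
S = H·P̄·Hᵀ + R = [1190 -1172; -1172 1209]
K = P̄·Hᵀ·S⁻¹ = [-28424/32563 -28416/32563; -14362/32563 -24696/32563; -17592/32563 -16084/32563]
x' = x̄ + K·y = [20847/32563, 24911/32563, 103507/32563]
P' = (I − K·H)·P̄ = [198928/32563 152204/32563 115604/32563; 152204/32563 201255/32563 328081/32563; 115604/32563 328081/32563 788219/32563]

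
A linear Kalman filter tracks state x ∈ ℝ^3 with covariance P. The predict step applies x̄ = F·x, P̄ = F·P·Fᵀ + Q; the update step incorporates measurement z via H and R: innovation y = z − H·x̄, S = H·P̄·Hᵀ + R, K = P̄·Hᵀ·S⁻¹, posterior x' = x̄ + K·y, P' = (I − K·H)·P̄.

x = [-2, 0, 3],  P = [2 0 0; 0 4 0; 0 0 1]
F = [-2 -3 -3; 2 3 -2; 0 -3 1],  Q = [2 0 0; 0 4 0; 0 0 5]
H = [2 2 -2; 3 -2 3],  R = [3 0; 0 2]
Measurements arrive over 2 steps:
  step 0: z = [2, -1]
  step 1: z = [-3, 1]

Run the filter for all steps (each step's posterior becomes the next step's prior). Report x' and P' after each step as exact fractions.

step 0: x̄ = F·x = [-5, -10, 3]
step 0: P̄ = F·P·Fᵀ + Q = [55 -38 33; -38 52 -38; 33 -38 42]
step 0: y = z − H·x̄ = [38, -15]
step 0: S = H·P̄·Hᵀ + R = [335 -586; -586 2589]
step 0: K = P̄·Hᵀ·S⁻¹ = [116392/523919 95148/523919; 74704/523919 -50276/523919; -66980/523919 45751/523919]
step 0: x' = x̄ + K·y = [376081/523919, -1646298/523919, -1659748/523919]
step 0: P' = (I − K·H)·P̄ = [189769/523919 -424554/523919 -409373/523919; -424554/523919 2782940/523919 2246330/523919; -409373/523919 2246330/523919 1937427/523919]
step 1: x̄ = F·x = [9165976/523919, -867236/523919, 3279146/523919]
step 1: P̄ = F·P·Fᵀ + Q = [74717033/523919 -15006570/523919 30983581/523919; -15006570/523919 6875296/523919 -6975766/523919; 30983581/523919 -6975766/523919 16125502/523919]
step 1: y = z − H·x̄ = [-11610945/523919, -38545919/523919]
step 1: S = H·P̄·Hᵀ + R = [80328001/523919 224277202/523919; 224277202/523919 1667624327/523919]
step 1: K = P̄·Hᵀ·S⁻¹ = [34282623056/159674807117 28625576066/159674807117; 26760717272/159674807117 -11230057872/159674807117; -16292626740/159674807117 17059102391/159674807117]
step 1: x' = x̄ + K·y = [-72296170378/159674807117, -31149960836/159674807117, 105380829987/159674807117]
step 1: P' = (I − K·H)·P̄ = [46564024935/159674807117 -67861193726/159674807117 -72721103375/159674807117; -67861193726/159674807117 505130274336/159674807117 397128004702/159674807117; -72721103375/159674807117 397128004702/159674807117 348845841437/159674807117]

step 0: x' = [376081/523919, -1646298/523919, -1659748/523919], P' = [189769/523919 -424554/523919 -409373/523919; -424554/523919 2782940/523919 2246330/523919; -409373/523919 2246330/523919 1937427/523919]
step 1: x' = [-72296170378/159674807117, -31149960836/159674807117, 105380829987/159674807117], P' = [46564024935/159674807117 -67861193726/159674807117 -72721103375/159674807117; -67861193726/159674807117 505130274336/159674807117 397128004702/159674807117; -72721103375/159674807117 397128004702/159674807117 348845841437/159674807117]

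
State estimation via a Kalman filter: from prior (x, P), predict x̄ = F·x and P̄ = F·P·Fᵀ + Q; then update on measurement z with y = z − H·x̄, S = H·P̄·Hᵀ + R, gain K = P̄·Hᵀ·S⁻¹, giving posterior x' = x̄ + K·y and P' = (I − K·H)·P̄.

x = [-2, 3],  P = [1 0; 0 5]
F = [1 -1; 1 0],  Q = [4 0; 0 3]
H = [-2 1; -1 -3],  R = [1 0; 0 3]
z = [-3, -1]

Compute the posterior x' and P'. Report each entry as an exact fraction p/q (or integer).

x̄ = F·x = [-5, -2]
P̄ = F·P·Fᵀ + Q = [10 1; 1 4]
y = z − H·x̄ = [-11, -12]
S = H·P̄·Hᵀ + R = [41 13; 13 55]
K = P̄·Hᵀ·S⁻¹ = [-438/1043 -143/1043; 279/2086 -559/2086]
x' = x̄ + K·y = [1319/1043, -533/2086]
P' = (I − K·H)·P̄ = [249/1043 60/1043; 60/1043 519/2086]

x' = [1319/1043, -533/2086]
P' = [249/1043 60/1043; 60/1043 519/2086]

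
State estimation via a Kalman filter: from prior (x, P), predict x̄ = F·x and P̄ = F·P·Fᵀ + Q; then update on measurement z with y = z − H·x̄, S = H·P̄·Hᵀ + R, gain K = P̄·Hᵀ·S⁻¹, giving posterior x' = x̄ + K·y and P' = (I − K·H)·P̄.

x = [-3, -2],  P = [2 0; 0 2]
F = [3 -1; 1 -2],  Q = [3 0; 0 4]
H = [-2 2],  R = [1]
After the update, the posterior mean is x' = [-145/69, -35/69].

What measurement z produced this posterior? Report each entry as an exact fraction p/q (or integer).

z = [3]

x̄ = F·x = [-7, 1]
P̄ = F·P·Fᵀ + Q = [23 10; 10 14]
S = H·P̄·Hᵀ + R = [69]
K = P̄·Hᵀ·S⁻¹ = [-26/69; 8/69]
x' − x̄ = [338/69, -104/69] = K·y
y = (KᵀK)⁻¹·Kᵀ·(x' − x̄) = [-13]
z = y + H·x̄ = [-13] + [16] = [3]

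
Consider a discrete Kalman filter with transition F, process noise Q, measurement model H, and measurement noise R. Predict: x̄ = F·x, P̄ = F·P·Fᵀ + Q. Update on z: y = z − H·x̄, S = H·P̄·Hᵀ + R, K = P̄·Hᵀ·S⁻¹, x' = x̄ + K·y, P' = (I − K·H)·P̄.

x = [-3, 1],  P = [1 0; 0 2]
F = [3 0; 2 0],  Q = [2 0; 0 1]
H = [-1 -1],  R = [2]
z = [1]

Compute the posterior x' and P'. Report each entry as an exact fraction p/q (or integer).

x̄ = F·x = [-9, -6]
P̄ = F·P·Fᵀ + Q = [11 6; 6 5]
y = z − H·x̄ = [-14]
S = H·P̄·Hᵀ + R = [30]
K = P̄·Hᵀ·S⁻¹ = [-17/30; -11/30]
x' = x̄ + K·y = [-16/15, -13/15]
P' = (I − K·H)·P̄ = [41/30 -7/30; -7/30 29/30]

x' = [-16/15, -13/15]
P' = [41/30 -7/30; -7/30 29/30]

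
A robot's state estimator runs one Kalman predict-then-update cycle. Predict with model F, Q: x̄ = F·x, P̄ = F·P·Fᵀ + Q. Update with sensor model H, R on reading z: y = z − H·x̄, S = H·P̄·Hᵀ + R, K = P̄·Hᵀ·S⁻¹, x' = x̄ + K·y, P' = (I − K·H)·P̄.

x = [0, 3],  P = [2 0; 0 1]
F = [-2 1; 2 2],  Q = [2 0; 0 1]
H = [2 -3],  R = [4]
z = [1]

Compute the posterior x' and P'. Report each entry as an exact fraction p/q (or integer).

x' = [1231/237, 253/79]
P' = [1007/237 206/79; 206/79 160/79]

x̄ = F·x = [3, 6]
P̄ = F·P·Fᵀ + Q = [11 -6; -6 13]
y = z − H·x̄ = [13]
S = H·P̄·Hᵀ + R = [237]
K = P̄·Hᵀ·S⁻¹ = [40/237; -17/79]
x' = x̄ + K·y = [1231/237, 253/79]
P' = (I − K·H)·P̄ = [1007/237 206/79; 206/79 160/79]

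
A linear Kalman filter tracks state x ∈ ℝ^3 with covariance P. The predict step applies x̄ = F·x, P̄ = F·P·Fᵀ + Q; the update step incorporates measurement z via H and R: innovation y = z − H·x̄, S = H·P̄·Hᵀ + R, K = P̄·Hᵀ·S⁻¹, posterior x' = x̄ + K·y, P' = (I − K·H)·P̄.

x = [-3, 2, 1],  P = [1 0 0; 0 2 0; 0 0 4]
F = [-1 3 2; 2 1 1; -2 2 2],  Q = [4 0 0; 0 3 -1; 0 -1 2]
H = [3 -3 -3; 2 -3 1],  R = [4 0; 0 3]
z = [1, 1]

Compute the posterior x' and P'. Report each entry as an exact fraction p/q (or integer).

x̄ = F·x = [11, -3, 12]
P̄ = F·P·Fᵀ + Q = [39 12 30; 12 13 7; 30 7 30]
y = z − H·x̄ = [-5, -42]
S = H·P̄·Hᵀ + R = [112 33; 33 240]
K = P̄·Hᵀ·S⁻¹ = [-1512/8597 2787/8597; -1832/8597 -104/25791; -2439/8597 2807/8597]
x' = x̄ + K·y = [-14927/8597, -15175/8597, -2535/8597]
P' = (I − K·H)·P̄ = [121011/8597 89172/8597 33855/8597; 89172/8597 202547/25791 24099/8597; 33855/8597 24099/8597 13008/8597]

x' = [-14927/8597, -15175/8597, -2535/8597]
P' = [121011/8597 89172/8597 33855/8597; 89172/8597 202547/25791 24099/8597; 33855/8597 24099/8597 13008/8597]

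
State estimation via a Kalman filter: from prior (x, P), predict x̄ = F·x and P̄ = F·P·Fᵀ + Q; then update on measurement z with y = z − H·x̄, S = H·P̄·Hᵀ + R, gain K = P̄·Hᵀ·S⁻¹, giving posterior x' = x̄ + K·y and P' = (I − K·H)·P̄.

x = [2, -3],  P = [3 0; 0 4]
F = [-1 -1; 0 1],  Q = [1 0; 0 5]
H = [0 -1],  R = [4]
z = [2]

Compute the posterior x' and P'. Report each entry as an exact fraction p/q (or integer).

x' = [9/13, -30/13]
P' = [88/13 -16/13; -16/13 36/13]

x̄ = F·x = [1, -3]
P̄ = F·P·Fᵀ + Q = [8 -4; -4 9]
y = z − H·x̄ = [-1]
S = H·P̄·Hᵀ + R = [13]
K = P̄·Hᵀ·S⁻¹ = [4/13; -9/13]
x' = x̄ + K·y = [9/13, -30/13]
P' = (I − K·H)·P̄ = [88/13 -16/13; -16/13 36/13]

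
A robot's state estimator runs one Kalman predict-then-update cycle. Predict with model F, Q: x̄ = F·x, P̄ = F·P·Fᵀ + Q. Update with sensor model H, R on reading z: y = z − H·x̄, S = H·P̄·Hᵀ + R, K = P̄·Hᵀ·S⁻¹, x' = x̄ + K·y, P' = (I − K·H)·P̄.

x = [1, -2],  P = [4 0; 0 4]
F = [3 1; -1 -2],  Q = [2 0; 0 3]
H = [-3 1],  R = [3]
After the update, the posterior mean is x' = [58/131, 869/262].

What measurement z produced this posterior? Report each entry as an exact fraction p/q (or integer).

x̄ = F·x = [1, 3]
P̄ = F·P·Fᵀ + Q = [42 -20; -20 23]
S = H·P̄·Hᵀ + R = [524]
K = P̄·Hᵀ·S⁻¹ = [-73/262; 83/524]
x' − x̄ = [-73/131, 83/262] = K·y
y = (KᵀK)⁻¹·Kᵀ·(x' − x̄) = [2]
z = y + H·x̄ = [2] + [0] = [2]

z = [2]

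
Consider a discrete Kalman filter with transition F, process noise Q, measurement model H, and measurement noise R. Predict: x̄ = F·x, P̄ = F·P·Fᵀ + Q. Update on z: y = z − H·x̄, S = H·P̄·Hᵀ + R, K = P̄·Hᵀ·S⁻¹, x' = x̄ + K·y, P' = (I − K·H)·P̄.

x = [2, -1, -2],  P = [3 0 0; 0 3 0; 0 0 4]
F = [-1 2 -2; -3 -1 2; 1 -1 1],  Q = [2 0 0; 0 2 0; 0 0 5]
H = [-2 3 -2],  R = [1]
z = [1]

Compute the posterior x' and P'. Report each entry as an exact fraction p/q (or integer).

x̄ = F·x = [0, -9, 1]
P̄ = F·P·Fᵀ + Q = [33 -13 -17; -13 48 2; -17 2 15]
y = z − H·x̄ = [30]
S = H·P̄·Hᵀ + R = [621]
K = P̄·Hᵀ·S⁻¹ = [-71/621; 166/621; 10/621]
x' = x̄ + K·y = [-710/207, -203/207, 307/207]
P' = (I − K·H)·P̄ = [15452/621 3713/621 -9847/621; 3713/621 2252/621 -418/621; -9847/621 -418/621 9215/621]

x' = [-710/207, -203/207, 307/207]
P' = [15452/621 3713/621 -9847/621; 3713/621 2252/621 -418/621; -9847/621 -418/621 9215/621]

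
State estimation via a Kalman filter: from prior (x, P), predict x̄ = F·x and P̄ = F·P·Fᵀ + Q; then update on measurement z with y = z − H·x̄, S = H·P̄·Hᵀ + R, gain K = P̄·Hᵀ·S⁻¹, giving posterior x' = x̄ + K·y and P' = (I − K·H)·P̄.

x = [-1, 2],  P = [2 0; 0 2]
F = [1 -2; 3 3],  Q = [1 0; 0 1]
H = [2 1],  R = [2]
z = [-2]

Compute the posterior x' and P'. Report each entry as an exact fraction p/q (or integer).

x̄ = F·x = [-5, 3]
P̄ = F·P·Fᵀ + Q = [11 -6; -6 37]
y = z − H·x̄ = [5]
S = H·P̄·Hᵀ + R = [59]
K = P̄·Hᵀ·S⁻¹ = [16/59; 25/59]
x' = x̄ + K·y = [-215/59, 302/59]
P' = (I − K·H)·P̄ = [393/59 -754/59; -754/59 1558/59]

x' = [-215/59, 302/59]
P' = [393/59 -754/59; -754/59 1558/59]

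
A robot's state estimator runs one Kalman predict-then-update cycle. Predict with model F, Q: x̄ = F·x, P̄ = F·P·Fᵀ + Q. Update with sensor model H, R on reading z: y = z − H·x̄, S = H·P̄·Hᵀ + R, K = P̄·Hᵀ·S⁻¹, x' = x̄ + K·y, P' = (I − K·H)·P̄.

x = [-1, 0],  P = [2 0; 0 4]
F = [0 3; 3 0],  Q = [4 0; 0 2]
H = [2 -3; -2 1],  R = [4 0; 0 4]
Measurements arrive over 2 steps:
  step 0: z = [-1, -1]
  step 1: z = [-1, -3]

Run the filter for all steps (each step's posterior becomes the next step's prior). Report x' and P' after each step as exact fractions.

step 0: x' = [80/133, 81/133], P' = [2040/931 1600/931; 1600/931 1620/931]
step 1: x' = [248985/102671, 200570/102671], P' = [227712/102671 182048/102671; 182048/102671 184959/102671]

step 0: x̄ = F·x = [0, -3]
step 0: P̄ = F·P·Fᵀ + Q = [40 0; 0 20]
step 0: y = z − H·x̄ = [-10, 2]
step 0: S = H·P̄·Hᵀ + R = [344 -220; -220 184]
step 0: K = P̄·Hᵀ·S⁻¹ = [-180/931 -620/931; -415/931 -395/931]
step 0: x' = x̄ + K·y = [80/133, 81/133]
step 0: P' = (I − K·H)·P̄ = [2040/931 1600/931; 1600/931 1620/931]
step 1: x̄ = F·x = [243/133, 240/133]
step 1: P̄ = F·P·Fᵀ + Q = [18304/931 14400/931; 14400/931 20222/931]
step 1: y = z − H·x̄ = [101/133, -153/133]
step 1: S = H·P̄·Hᵀ + R = [86138/931 -18682/931; -18682/931 39562/931]
step 1: K = P̄·Hᵀ·S⁻¹ = [-22680/102671 -68344/102671; -190781/410684 -179137/410684]
step 1: x' = x̄ + K·y = [248985/102671, 200570/102671]
step 1: P' = (I − K·H)·P̄ = [227712/102671 182048/102671; 182048/102671 184959/102671]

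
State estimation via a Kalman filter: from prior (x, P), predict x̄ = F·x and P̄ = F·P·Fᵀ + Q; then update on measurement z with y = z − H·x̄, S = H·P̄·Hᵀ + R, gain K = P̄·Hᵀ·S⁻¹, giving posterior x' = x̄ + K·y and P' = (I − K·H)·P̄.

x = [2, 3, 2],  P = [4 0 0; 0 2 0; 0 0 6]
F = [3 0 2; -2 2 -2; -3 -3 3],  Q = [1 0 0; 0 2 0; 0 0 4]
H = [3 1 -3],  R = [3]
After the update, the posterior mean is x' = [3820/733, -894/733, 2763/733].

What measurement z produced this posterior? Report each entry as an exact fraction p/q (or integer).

z = [3]

x̄ = F·x = [10, -2, -9]
P̄ = F·P·Fᵀ + Q = [61 -48 0; -48 50 -24; 0 -24 112]
S = H·P̄·Hᵀ + R = [1466]
K = P̄·Hᵀ·S⁻¹ = [135/1466; -11/733; -180/733]
x' − x̄ = [-3510/733, 572/733, 9360/733] = K·y
y = (KᵀK)⁻¹·Kᵀ·(x' − x̄) = [-52]
z = y + H·x̄ = [-52] + [55] = [3]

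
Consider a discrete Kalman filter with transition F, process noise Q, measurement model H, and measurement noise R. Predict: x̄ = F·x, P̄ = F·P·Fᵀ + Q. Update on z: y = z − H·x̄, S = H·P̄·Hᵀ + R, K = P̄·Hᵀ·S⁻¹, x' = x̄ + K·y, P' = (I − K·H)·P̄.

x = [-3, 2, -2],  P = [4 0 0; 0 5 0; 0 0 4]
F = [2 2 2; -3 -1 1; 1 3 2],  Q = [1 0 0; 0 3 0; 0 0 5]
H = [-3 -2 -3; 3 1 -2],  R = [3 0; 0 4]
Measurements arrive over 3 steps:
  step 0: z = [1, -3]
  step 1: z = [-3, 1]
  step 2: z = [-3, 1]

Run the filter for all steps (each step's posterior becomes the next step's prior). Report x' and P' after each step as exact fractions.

step 0: x' = [-229117/65227, 377428/65227, -44249/65227], P' = [1314071/130454 -2771133/130454 276320/65227; -2771133/130454 5965215/130454 -604818/65227; 276320/65227 -604818/65227 140269/65227]
step 1: x' = [-137387323/186207487, 1600050695/558622461, -533310445/3351734766], P' = [189436498/186207487 -352577070/186207487 64729690/186207487; -352577070/186207487 2422561060/558622461 -1579513321/1675867383; 64729690/186207487 -1579513321/1675867383 4757216285/10055204298]
step 2: x' = [55003387781042/36976333104751, -67338061090803/36976333104751, 29441293902176/36976333104751], P' = [183797143937084/184881665523755 -340641566598318/184881665523755 62165609203279/184881665523755; -340641566598318/184881665523755 781093426777116/184881665523755 -169618711157913/184881665523755; 62165609203279/184881665523755 -169618711157913/184881665523755 86118711188814/184881665523755]

step 0: x̄ = F·x = [-6, 5, -1]
step 0: P̄ = F·P·Fᵀ + Q = [53 -26 54; -26 48 -19; 54 -19 70]
step 0: y = z − H·x̄ = [-10, 8]
step 0: S = H·P̄·Hᵀ + R = [1734 -100; -100 81]
step 0: K = P̄·Hᵀ·S⁻¹ = [-19289/130454 8225/65227; 3959/130454 8886/65227; -13377/65227 -14099/65227]
step 0: x' = x̄ + K·y = [-229117/65227, 377428/65227, -44249/65227]
step 0: P' = (I − K·H)·P̄ = [1314071/130454 -2771133/130454 276320/65227; -2771133/130454 5965215/130454 -604818/65227; 276320/65227 -604818/65227 140269/65227]
step 1: x̄ = F·x = [208124/65227, 265674/65227, 814669/65227]
step 1: P̄ = F·P·Fᵀ + Q = [1472359/65227 352362/65227 4296000/65227; 352362/65227 470194/65227 1230856/65227; 4296000/65227 1230856/65227 13921779/65227]
step 1: y = z − H·x̄ = [3404046/65227, 804519/65227]
step 1: S = H·P̄·Hᵀ + R = [236950315/65227 54510653/65227; 54510653/65227 15308197/65227]
step 1: K = P̄·Hᵀ·S⁻¹ = [-19114808/186207487 21568261/186207487; -92415169/1675867383 226782233/1675867383; -1934566261/10055204298 -2126325679/10055204298]
step 1: x' = x̄ + K·y = [-137387323/186207487, 1600050695/558622461, -533310445/3351734766]
step 1: P' = (I − K·H)·P̄ = [189436498/186207487 -352577070/186207487 64729690/186207487; -352577070/186207487 2422561060/558622461 -1579513321/1675867383; 64729690/186207487 -1579513321/1675867383 4757216285/10055204298]
step 2: x̄ = F·x = [6594021911/1675867383, -2714699173/3351734766, 12630659903/1675867383]
step 2: P̄ = F·P·Fᵀ + Q = [22130020879/5027602149 -371754871/5027602149 37506463732/5027602149; -371754871/5027602149 54341835899/10055204298 5722472114/5027602149; 37506463732/5027602149 5722472114/5027602149 129005516245/5027602149]
step 2: y = z − H·x̄ = [49931744120/1675867383, 5674980695/1117244922]
step 2: S = H·P̄·Hᵀ + R = [2223311266453/5027602149 139023316139/1675867383; 139023316139/1675867383 63839021549/1117244922]
step 2: K = P̄·Hᵀ·S⁻¹ = [-18868375408151/184881665523755 21604661701594/184881665523755; -10468673428513/184881665523755 24601537324497/184881665523755; -35205179620151/184881665523755 -38839826481426/184881665523755]
step 2: x' = x̄ + K·y = [55003387781042/36976333104751, -67338061090803/36976333104751, 29441293902176/36976333104751]
step 2: P' = (I − K·H)·P̄ = [183797143937084/184881665523755 -340641566598318/184881665523755 62165609203279/184881665523755; -340641566598318/184881665523755 781093426777116/184881665523755 -169618711157913/184881665523755; 62165609203279/184881665523755 -169618711157913/184881665523755 86118711188814/184881665523755]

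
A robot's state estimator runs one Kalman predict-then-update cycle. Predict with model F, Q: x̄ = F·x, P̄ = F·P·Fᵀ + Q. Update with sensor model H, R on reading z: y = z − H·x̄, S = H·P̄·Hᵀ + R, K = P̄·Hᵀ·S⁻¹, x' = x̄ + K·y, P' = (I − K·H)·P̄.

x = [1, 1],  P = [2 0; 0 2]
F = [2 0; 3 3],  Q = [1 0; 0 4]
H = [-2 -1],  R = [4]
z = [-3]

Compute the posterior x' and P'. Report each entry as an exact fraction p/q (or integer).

x' = [23/64, 5/2]
P' = [63/32 -3; -3 8]

x̄ = F·x = [2, 6]
P̄ = F·P·Fᵀ + Q = [9 12; 12 40]
y = z − H·x̄ = [7]
S = H·P̄·Hᵀ + R = [128]
K = P̄·Hᵀ·S⁻¹ = [-15/64; -1/2]
x' = x̄ + K·y = [23/64, 5/2]
P' = (I − K·H)·P̄ = [63/32 -3; -3 8]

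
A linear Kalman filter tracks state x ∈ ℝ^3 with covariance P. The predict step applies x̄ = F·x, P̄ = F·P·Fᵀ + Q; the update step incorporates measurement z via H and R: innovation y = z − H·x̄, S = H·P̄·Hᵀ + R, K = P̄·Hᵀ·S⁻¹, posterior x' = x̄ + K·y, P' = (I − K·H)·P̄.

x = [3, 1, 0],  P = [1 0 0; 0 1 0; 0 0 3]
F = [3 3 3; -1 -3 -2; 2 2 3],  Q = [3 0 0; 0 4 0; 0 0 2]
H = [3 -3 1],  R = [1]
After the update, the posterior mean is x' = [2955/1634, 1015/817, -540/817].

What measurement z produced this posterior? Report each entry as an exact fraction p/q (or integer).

z = [1]

x̄ = F·x = [12, -6, 8]
P̄ = F·P·Fᵀ + Q = [48 -30 39; -30 26 -26; 39 -26 37]
S = H·P̄·Hᵀ + R = [1634]
K = P̄·Hᵀ·S⁻¹ = [273/1634; -97/817; 116/817]
x' − x̄ = [-16653/1634, 5917/817, -7076/817] = K·y
y = (KᵀK)⁻¹·Kᵀ·(x' − x̄) = [-61]
z = y + H·x̄ = [-61] + [62] = [1]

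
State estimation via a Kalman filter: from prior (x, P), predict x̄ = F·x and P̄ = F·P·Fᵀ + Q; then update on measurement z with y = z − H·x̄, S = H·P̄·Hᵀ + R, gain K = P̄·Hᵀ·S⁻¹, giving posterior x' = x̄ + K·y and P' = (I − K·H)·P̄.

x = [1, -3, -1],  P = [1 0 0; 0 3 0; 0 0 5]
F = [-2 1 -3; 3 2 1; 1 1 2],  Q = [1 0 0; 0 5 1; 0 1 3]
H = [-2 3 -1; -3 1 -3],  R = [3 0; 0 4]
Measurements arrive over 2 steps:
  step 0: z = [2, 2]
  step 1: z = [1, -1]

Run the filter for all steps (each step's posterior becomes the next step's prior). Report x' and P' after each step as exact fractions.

step 0: x̄ = F·x = [-2, -4, -4]
step 0: P̄ = F·P·Fᵀ + Q = [53 -15 -29; -15 31 20; -29 20 27]
step 0: y = z − H·x̄ = [6, -12]
step 0: S = H·P̄·Hᵀ + R = [465 196; 196 203]
step 0: K = P̄·Hᵀ·S⁻¹ = [-1102/7997 -16543/55979; 2539/7997 -12748/55979; 1911/7997 -5746/55979]
step 0: x' = x̄ + K·y = [40274/55979, 35698/55979, -74702/55979]
step 0: P' = (I − K·H)·P̄ = [586538/55979 219545/55979 -491299/55979; 219545/55979 108698/55979 -166315/55979; -491299/55979 -166315/55979 443522/55979]
step 1: x̄ = F·x = [2328/727, 16788/7997, -73432/55979]
step 1: P̄ = F·P·Fᵀ + Q = [9437/727 17973/727 -4411/727; 17973/727 779791/7997 -36130/7997; -4411/727 -36130/7997 445895/55979]
step 1: y = z − H·x̄ = [-11489/55979, 143977/55979]
step 1: S = H·P̄·Hᵀ + R = [36199081/55979 6322336/55979; 6322336/55979 3335637/55979]
step 1: K = P̄·Hᵀ·S⁻¹ = [155856576/1442952919 -198979023/1442952919; 592639801/1442952919 -229774080/1442952919; 33260243/1442952919 -310331202/1442952919]
step 1: x' = x̄ + K·y = [4076866851/1442952919, 2316565745/1442952919, -2697825991/1442952919]
step 1: P' = (I − K·H)·P̄ = [11064255716/1442952919 4423924053/1442952919 -9324309001/1442952919; 4423924053/1442952919 2440578336/1442952919 -3304032501/1442952919; -9324309001/1442952919 -3304032501/1442952919 8636739770/1442952919]

step 0: x' = [40274/55979, 35698/55979, -74702/55979], P' = [586538/55979 219545/55979 -491299/55979; 219545/55979 108698/55979 -166315/55979; -491299/55979 -166315/55979 443522/55979]
step 1: x' = [4076866851/1442952919, 2316565745/1442952919, -2697825991/1442952919], P' = [11064255716/1442952919 4423924053/1442952919 -9324309001/1442952919; 4423924053/1442952919 2440578336/1442952919 -3304032501/1442952919; -9324309001/1442952919 -3304032501/1442952919 8636739770/1442952919]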